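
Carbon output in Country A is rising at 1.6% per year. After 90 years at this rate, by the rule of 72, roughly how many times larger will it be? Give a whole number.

At 1.6% one doubling takes ≈ 45.00 years; 90 years is 2 of them, so ×4.

roughly 4 times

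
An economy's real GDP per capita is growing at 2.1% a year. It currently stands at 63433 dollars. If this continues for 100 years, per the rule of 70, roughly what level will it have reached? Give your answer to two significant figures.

It doubles every 70/2.1 ≈ 33.33 years, so 100 years is 3.00 doublings.
2^3.00 ≈ 8.00; 63433 × 8.00 ≈ 510000 dollars.

≈ 510000 dollars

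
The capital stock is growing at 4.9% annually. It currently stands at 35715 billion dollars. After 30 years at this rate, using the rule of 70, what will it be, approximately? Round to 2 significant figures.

It doubles every 70/4.9 ≈ 14.29 years, so 30 years is 2.10 doublings.
2^2.10 ≈ 4.29; 35715 × 4.29 ≈ 150000 billion dollars.

approximately 150000 billion dollars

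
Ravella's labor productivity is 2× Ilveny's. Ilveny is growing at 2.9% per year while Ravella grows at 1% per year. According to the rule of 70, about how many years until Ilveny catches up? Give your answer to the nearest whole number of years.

What matters is the difference: 1.9 pp.
Rule of 70 on the gap: the ratio halves every 70/1.9 ≈ 36.84 years.
A 2× gap closes after 1 halving: 1 × 36.84 ≈ 37 years.

about 37 years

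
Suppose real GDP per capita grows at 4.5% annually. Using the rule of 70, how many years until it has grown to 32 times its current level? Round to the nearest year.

around 78 years

At 4.5% it doubles every 70/4.5 ≈ 15.56 years.
Getting to 32× needs 5 doublings: 5 × 15.56 ≈ 78 years.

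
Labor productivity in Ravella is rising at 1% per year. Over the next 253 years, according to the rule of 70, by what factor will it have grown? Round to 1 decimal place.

Doubling time ≈ 70/1 = 70.00 years.
253 years / 70.00 ≈ 3.61 doublings → factor 2^3.61 ≈ 12.2.

roughly 12.2 times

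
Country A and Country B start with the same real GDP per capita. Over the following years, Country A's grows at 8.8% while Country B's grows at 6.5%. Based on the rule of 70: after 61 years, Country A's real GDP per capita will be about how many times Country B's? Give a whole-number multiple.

4 times

Only the 2.3-point difference matters.
70/2.3 ≈ 30.43 years per doubling of the ratio; 61 years gives 2.00 doublings, so ≈ 4×.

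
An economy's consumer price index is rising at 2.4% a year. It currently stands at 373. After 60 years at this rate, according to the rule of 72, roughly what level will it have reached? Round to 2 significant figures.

It doubles every 72/2.4 ≈ 30.00 years, so 60 years is 2.00 doublings.
2^2.00 ≈ 4.00; 373 × 4.00 ≈ 1500.

1500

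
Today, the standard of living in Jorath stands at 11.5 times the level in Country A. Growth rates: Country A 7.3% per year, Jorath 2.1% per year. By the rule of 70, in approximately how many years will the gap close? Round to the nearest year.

47 years

The growth-rate gap is 7.3% − 2.1% = 5.2 percentage points.
So the ratio between them halves every 70/5.2 ≈ 13.46 years.
An 11.5 times gap takes log₂(11.5) ≈ 3.52 halvings to close: 3.52 × 13.46 ≈ 47 years.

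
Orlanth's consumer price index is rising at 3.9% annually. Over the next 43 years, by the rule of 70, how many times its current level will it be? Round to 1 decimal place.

Doubles every ≈ 17.95 years (70/3.9).
43 years is 2.40 doublings; 2^2.40 ≈ 5.3×.

≈ 5.3 times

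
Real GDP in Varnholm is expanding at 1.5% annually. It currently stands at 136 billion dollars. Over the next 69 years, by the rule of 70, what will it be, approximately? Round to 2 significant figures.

Doubling time ≈ 70/1.5 = 46.67 years.
69 years is 69/46.67 ≈ 1.48 doublings, a factor of 2^1.48 ≈ 2.79.
136 × 2.79 ≈ 380 billion dollars.

around 380 billion dollars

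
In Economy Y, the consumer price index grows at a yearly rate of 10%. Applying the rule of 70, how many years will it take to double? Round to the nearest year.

70/10 ≈ 7.00, so it doubles roughly every 7 years.

roughly 7 years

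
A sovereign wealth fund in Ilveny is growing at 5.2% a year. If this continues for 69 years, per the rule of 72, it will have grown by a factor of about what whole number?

72/5.2 ≈ 13.85 years per doubling.
69 years fits 5 doublings: 2^5 = 32.

around 32 times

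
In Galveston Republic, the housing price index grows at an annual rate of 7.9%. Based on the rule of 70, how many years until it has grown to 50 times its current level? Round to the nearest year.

Doubling time ≈ 70/7.9 = 8.86 years.
Reaching 50× takes log₂(50) ≈ 5.64 doublings.
5.64 × 8.86 ≈ 50 years.

around 50 years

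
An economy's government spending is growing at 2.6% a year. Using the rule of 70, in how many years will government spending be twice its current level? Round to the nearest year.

Doubling time ≈ 70 / 2.6 = 26.92 years.

roughly 27 years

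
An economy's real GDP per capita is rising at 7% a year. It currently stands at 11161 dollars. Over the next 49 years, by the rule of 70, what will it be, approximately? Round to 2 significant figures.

330000 dollars

It doubles every 70/7 ≈ 10.00 years, so 49 years is 4.90 doublings.
2^4.90 ≈ 29.86; 11161 × 29.86 ≈ 330000 dollars.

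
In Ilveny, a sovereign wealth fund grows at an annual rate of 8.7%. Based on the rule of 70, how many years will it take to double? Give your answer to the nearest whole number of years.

Doubling time ≈ 70 / 8.7 = 8.05 years.

roughly 8 years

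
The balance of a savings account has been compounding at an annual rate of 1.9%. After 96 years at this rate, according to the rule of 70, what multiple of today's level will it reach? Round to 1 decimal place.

Doubles every ≈ 36.84 years (70/1.9).
96 years is 2.61 doublings; 2^2.61 ≈ 6.1×.

about 6.1 times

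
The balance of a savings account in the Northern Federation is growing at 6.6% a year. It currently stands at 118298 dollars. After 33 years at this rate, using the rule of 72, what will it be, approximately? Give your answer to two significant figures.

960000 dollars

It doubles every 72/6.6 ≈ 10.91 years, so 33 years is 3.02 doublings.
2^3.02 ≈ 8.11; 118298 × 8.11 ≈ 960000 dollars.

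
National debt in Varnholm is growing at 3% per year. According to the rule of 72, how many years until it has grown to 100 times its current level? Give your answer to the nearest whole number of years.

roughly 159 years

At 3% it doubles every 72/3 ≈ 24.00 years.
100× is log₂ 100 ≈ 6.64 doublings, so ≈ 6.64 × 24.00 = 159 years.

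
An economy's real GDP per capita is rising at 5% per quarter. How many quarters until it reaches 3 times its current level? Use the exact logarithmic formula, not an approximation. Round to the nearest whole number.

t = ln(3) / ln(1 + 0.05) = 1.0986 / 0.048790 ≈ 22.52.
≈ 23 quarters.

23 quarters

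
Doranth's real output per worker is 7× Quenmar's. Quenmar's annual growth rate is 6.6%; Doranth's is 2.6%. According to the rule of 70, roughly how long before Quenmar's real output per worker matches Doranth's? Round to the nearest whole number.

What matters is the difference: 4 pp.
Rule of 70 on the gap: the ratio halves every 70/4 ≈ 17.50 years.
A 7× gap takes log₂(7) ≈ 2.81 halvings to close: 2.81 × 17.50 ≈ 49 years.

around 49 years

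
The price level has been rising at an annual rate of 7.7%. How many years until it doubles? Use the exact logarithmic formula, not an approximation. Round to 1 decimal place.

t = ln(2) / ln(1 + 0.077) = 0.6931 / 0.074179 ≈ 9.34.

9.3 years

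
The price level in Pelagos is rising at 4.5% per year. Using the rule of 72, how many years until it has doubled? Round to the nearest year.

At 4.5%, doubling takes about 72/4.5 = 16.00 years.

approximately 16 years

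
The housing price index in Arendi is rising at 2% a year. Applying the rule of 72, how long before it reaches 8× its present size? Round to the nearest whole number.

Doubling time ≈ 72/2 = 36.00 years.
Getting to 8× needs 3 doublings: 3 × 36.00 ≈ 108 years.

about 108 years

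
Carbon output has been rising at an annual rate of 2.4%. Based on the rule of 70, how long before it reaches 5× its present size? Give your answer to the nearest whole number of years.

Doubling time ≈ 70/2.4 = 29.17 years.
Reaching 5× takes log₂(5) ≈ 2.32 doublings.
2.32 × 29.17 ≈ 68 years.

around 68 years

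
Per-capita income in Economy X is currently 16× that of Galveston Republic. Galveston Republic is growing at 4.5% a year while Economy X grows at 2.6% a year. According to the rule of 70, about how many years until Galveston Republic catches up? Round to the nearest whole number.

roughly 147 years

The growth-rate gap is 4.5% − 2.6% = 1.9 percentage points.
So the ratio between them halves every 70/1.9 ≈ 36.84 years.
A 16× gap closes after 4 halvings: 4 × 36.84 ≈ 147 years.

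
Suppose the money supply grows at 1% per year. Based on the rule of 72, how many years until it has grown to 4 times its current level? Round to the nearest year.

One doubling takes 72/1 = 72.00 years.
4× is 2 doublings, so 2 × 72.00 ≈ 144 years.

144 years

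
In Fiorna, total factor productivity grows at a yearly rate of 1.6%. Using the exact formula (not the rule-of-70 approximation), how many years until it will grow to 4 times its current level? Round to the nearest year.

t = ln(4) / ln(1 + 0.016) = 1.3863 / 0.015873 ≈ 87.34.
≈ 87 years.

87 years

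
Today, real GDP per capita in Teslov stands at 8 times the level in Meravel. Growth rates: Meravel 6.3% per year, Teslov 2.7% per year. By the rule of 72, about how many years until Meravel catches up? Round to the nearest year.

≈ 60 years

Meravel gains on Teslov at 6.3% − 2.7% = 3.6 points a year.
At that relative rate the gap halves every 72/3.6 ≈ 20.00 years.
An 8 times gap closes after 3 halvings: 3 × 20.00 ≈ 60 years.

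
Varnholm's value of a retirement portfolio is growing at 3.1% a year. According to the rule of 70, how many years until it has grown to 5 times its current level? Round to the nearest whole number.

Doubling time ≈ 70/3.1 = 22.58 years.
Reaching 5× takes log₂(5) ≈ 2.32 doublings.
2.32 × 22.58 ≈ 52 years.

roughly 52 years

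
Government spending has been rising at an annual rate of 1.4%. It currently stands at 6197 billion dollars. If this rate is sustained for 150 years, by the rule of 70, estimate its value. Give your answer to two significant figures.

≈ 50000 billion dollars

Doubling time ≈ 70/1.4 = 50.00 years.
150 years is 150/50.00 ≈ 3.00 doublings, a factor of 2^3.00 ≈ 8.00.
6197 × 8.00 ≈ 50000 billion dollars.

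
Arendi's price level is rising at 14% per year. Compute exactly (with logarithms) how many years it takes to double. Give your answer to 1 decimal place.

5.3 years

t = ln(2) / ln(1 + 0.14) = 0.6931 / 0.131028 ≈ 5.29.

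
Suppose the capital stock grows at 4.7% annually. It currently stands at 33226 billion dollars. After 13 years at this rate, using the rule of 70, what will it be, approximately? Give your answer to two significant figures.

roughly 61000 billion dollars

It doubles every 70/4.7 ≈ 14.89 years, so 13 years is 0.87 doublings.
2^0.87 ≈ 1.83; 33226 × 1.83 ≈ 61000 billion dollars.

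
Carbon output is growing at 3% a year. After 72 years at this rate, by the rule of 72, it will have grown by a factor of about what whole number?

At 3% one doubling takes ≈ 24.00 years; 72 years is 3 of them, so ×8.

about 8 times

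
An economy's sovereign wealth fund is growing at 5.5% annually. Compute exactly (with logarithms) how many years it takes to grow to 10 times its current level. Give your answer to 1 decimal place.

43.0 years

t = ln(10) / ln(1 + 0.055) = 2.3026 / 0.053541 ≈ 43.01.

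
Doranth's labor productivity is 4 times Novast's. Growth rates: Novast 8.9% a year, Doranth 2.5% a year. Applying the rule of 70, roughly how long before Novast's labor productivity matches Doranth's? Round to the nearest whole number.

What matters is the difference: 6.4 pp.
Rule of 70 on the gap: the ratio halves every 70/6.4 ≈ 10.94 years.
A 4 times gap closes after 2 halvings: 2 × 10.94 ≈ 22 years.

about 22 years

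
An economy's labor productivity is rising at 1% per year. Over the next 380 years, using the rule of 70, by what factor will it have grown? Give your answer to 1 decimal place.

about 43.1 times

Doubling time ≈ 70/1 = 70.00 years.
380 years / 70.00 ≈ 5.43 doublings → factor 2^5.43 ≈ 43.1.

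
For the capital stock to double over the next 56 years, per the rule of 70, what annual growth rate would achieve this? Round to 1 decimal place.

70 / 56 ≈ 1.25, so about 1.3% a year.

approximately 1.3%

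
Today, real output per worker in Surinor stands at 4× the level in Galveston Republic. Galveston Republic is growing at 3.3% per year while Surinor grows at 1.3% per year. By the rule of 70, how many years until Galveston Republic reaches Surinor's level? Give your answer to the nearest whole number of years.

approximately 70 years

The growth-rate gap is 3.3% − 1.3% = 2 percentage points.
So the ratio between them halves every 70/2 ≈ 35.00 years.
A 4× gap closes after 2 halvings: 2 × 35.00 ≈ 70 years.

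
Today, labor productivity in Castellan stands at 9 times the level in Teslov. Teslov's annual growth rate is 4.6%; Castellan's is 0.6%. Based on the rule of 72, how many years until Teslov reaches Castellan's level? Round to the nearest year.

about 57 years

The growth-rate gap is 4.6% − 0.6% = 4 percentage points.
So the ratio between them halves every 72/4 ≈ 18.00 years.
A 9 times gap takes log₂(9) ≈ 3.17 halvings to close: 3.17 × 18.00 ≈ 57 years.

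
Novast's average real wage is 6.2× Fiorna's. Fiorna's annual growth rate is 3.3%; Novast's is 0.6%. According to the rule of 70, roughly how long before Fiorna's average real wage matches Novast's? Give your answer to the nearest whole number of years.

approximately 68 years

The growth-rate gap is 3.3% − 0.6% = 2.7 percentage points.
So the ratio between them halves every 70/2.7 ≈ 25.93 years.
A 6.2× gap takes log₂(6.2) ≈ 2.63 halvings to close: 2.63 × 25.93 ≈ 68 years.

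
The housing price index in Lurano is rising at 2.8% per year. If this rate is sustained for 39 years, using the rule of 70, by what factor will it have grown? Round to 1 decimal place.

Doubling time ≈ 70/2.8 = 25.00 years.
39 years / 25.00 ≈ 1.56 doublings → factor 2^1.56 ≈ 2.9.

roughly 2.9 times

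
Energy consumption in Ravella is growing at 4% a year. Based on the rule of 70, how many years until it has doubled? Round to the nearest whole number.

Doubling time ≈ 70 / 4 = 17.50 years.

≈ 18 years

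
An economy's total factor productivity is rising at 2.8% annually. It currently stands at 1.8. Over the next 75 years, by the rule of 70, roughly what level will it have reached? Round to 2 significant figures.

≈ 14

It doubles every 70/2.8 ≈ 25.00 years, so 75 years is 3.00 doublings.
2^3.00 ≈ 8.00; 1.8 × 8.00 ≈ 14.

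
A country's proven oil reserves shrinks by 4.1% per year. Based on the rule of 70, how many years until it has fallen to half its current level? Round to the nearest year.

≈ 17 years

Halving time ≈ 70 / 4.1 = 17.07 → 17 years.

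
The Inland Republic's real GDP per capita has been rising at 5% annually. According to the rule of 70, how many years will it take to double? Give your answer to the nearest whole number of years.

roughly 14 years

At 5%, doubling takes about 70/5 = 14.00 years.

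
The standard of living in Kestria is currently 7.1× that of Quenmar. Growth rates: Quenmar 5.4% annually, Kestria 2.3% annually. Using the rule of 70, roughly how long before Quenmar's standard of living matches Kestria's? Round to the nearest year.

roughly 64 years

What matters is the difference: 3.1 pp.
Rule of 70 on the gap: the ratio halves every 70/3.1 ≈ 22.58 years.
A 7.1× gap takes log₂(7.1) ≈ 2.83 halvings to close: 2.83 × 22.58 ≈ 64 years.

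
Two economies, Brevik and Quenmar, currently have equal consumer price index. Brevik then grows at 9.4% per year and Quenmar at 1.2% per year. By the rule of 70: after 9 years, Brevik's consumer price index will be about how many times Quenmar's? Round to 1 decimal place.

Rate gap = 9.4% − 1.2% = 8.2 points.
The ratio doubles every 70/8.2 ≈ 8.54 years.
9/8.54 ≈ 1.05 doublings → ratio ≈ 2^1.05 ≈ 2.1.

≈ 2.1 times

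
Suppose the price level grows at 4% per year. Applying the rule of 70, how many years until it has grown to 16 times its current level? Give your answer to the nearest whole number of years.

One doubling takes 70/4 = 17.50 years.
16× is 4 doublings, so 4 × 17.50 ≈ 70 years.

about 70 years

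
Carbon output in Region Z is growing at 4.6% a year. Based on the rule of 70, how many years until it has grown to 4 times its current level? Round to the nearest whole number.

≈ 30 years

Doubling time ≈ 70/4.6 = 15.22 years.
Getting to 4× needs 2 doublings: 2 × 15.22 ≈ 30 years.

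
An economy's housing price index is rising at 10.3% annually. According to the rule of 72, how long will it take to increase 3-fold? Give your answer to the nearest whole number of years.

One doubling takes 72/10.3 = 6.99 years.
Reaching 3× takes log₂(3) ≈ 1.58 doublings.
1.58 × 6.99 ≈ 11 years.

11 years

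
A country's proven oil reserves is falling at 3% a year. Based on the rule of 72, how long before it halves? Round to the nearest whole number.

about 24 years

Halving time ≈ 72 / 3 = 24.00 → 24 years.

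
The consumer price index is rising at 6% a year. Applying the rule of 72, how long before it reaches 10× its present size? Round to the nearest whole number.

One doubling takes 72/6 = 12.00 years.
10× is log₂ 10 ≈ 3.32 doublings, so ≈ 3.32 × 12.00 = 40 years.

approximately 40 years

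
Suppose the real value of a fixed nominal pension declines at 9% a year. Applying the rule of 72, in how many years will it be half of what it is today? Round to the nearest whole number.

Halving time ≈ 72 / 9 = 8.00 → 8 years.

about 8 years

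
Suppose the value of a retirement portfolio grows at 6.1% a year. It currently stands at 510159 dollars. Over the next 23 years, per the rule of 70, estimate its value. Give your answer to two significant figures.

roughly 2000000 dollars

Doubling time ≈ 70/6.1 = 11.48 years.
23 years is 23/11.48 ≈ 2.00 doublings, a factor of 2^2.00 ≈ 4.00.
510159 × 4.00 ≈ 2000000 dollars.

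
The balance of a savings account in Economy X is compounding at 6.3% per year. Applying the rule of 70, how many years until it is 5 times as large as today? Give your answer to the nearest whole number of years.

around 26 years

One doubling takes 70/6.3 = 11.11 years.
Reaching 5× takes log₂(5) ≈ 2.32 doublings.
2.32 × 11.11 ≈ 26 years.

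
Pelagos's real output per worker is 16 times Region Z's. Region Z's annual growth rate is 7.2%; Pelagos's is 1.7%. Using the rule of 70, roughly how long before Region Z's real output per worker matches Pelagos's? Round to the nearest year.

The growth-rate gap is 7.2% − 1.7% = 5.5 percentage points.
So the ratio between them halves every 70/5.5 ≈ 12.73 years.
A 16 times gap closes after 4 halvings: 4 × 12.73 ≈ 51 years.

approximately 51 years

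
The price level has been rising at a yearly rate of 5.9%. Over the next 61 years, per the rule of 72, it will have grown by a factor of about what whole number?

around 32 times

Doubling time ≈ 72/5.9 = 12.20 years.
61/12.20 ≈ 5 doublings, so about 2^5 = 32×.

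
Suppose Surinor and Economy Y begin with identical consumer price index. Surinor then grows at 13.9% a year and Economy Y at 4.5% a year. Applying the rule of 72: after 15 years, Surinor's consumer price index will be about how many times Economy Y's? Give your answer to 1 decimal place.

approximately 3.9 times

Only the 9.4-point difference matters.
72/9.4 ≈ 7.66 years per doubling of the ratio; 15 years gives 1.96 doublings, so ≈ 3.9×.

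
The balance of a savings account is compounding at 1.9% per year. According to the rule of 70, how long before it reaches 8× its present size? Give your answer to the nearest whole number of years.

about 111 years

One doubling takes 70/1.9 = 36.84 years.
8 = 2^3, so 3 doublings → 111 years.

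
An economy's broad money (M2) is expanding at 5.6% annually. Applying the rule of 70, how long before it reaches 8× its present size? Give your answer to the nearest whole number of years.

≈ 38 years

Doubling time ≈ 70/5.6 = 12.50 years.
8 = 2^3, so 3 doublings → 38 years.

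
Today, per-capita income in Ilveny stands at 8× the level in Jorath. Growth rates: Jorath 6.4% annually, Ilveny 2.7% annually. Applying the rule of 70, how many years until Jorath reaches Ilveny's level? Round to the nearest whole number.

What matters is the difference: 3.7 pp.
Rule of 70 on the gap: the ratio halves every 70/3.7 ≈ 18.92 years.
An 8× gap closes after 3 halvings: 3 × 18.92 ≈ 57 years.

around 57 years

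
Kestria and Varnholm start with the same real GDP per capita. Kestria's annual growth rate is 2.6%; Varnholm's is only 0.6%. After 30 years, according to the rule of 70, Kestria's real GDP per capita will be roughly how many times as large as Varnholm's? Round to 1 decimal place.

Kestria pulls ahead at 2 pp per year, so the ratio doubles every 70/2 ≈ 35.00 years.
In 30 years that's 0.86 doublings: 2^0.86 ≈ 1.8.

≈ 1.8 times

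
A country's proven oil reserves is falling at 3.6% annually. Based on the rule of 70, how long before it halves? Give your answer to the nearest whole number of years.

Halving time ≈ 70 / 3.6 = 19.44 → 19 years.

19 years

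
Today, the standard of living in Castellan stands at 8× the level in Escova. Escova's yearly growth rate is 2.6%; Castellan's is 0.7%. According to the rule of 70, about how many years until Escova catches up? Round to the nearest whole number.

about 111 years

Escova gains on Castellan at 2.6% − 0.7% = 1.9 points a year.
At that relative rate the gap halves every 70/1.9 ≈ 36.84 years.
An 8× gap closes after 3 halvings: 3 × 36.84 ≈ 111 years.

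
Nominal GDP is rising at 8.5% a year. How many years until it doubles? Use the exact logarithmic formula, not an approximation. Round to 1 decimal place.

8.5 years

t = ln(2) / ln(1 + 0.085) = 0.6931 / 0.081580 ≈ 8.50.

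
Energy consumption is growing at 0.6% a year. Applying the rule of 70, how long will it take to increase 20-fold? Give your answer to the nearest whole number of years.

around 504 years

Doubling time ≈ 70/0.6 = 116.67 years.
Reaching 20× takes log₂(20) ≈ 4.32 doublings.
4.32 × 116.67 ≈ 504 years.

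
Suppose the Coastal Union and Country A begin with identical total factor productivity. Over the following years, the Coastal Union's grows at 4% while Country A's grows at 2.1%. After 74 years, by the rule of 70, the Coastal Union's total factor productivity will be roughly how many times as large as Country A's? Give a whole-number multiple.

Only the 1.9-point difference matters.
70/1.9 ≈ 36.84 years per doubling of the ratio; 74 years gives 2.01 doublings, so ≈ 4×.

4 times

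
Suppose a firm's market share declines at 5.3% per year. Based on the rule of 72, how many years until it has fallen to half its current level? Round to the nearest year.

The rule works in reverse for decay: 72/5.3 ≈ 13.58 years to halve.

14 years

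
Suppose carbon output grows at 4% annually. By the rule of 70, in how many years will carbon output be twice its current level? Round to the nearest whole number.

18 years

70/4 ≈ 17.50, so it doubles roughly every 18 years.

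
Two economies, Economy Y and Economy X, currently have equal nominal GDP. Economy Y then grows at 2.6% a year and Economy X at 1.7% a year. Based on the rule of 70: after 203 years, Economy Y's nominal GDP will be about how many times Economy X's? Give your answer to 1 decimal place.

Rate gap = 2.6% − 1.7% = 0.9 points.
The ratio doubles every 70/0.9 ≈ 77.78 years.
203/77.78 ≈ 2.61 doublings → ratio ≈ 2^2.61 ≈ 6.1.

roughly 6.1 times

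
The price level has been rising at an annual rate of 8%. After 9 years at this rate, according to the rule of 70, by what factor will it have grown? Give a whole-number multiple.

At 8% one doubling takes ≈ 8.75 years; 9 years is 1 of them, so ×2.

around 2 times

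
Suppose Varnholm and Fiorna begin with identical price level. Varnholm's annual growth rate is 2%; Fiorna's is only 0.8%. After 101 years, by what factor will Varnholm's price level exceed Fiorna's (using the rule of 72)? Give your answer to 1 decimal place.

Only the 1.2-point difference matters.
72/1.2 ≈ 60.00 years per doubling of the ratio; 101 years gives 1.68 doublings, so ≈ 3.2×.

about 3.2 times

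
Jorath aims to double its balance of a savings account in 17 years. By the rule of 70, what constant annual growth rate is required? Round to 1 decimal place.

70 / 17 ≈ 4.12, so about 4.1% annually.

approximately 4.1%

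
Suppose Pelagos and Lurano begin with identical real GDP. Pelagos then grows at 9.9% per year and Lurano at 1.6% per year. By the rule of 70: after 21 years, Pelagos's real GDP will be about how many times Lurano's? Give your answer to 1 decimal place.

approximately 5.6 times

Rate gap = 9.9% − 1.6% = 8.3 points.
The ratio doubles every 70/8.3 ≈ 8.43 years.
21/8.43 ≈ 2.49 doublings → ratio ≈ 2^2.49 ≈ 5.6.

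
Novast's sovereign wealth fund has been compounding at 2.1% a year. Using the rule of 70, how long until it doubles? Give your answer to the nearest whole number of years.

roughly 33 years

At 2.1%, doubling takes about 70/2.1 = 33.33 years.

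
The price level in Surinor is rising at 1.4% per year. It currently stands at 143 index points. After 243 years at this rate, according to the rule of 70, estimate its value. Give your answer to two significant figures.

Doubling time ≈ 70/1.4 = 50.00 years.
243 years is 243/50.00 ≈ 4.86 doublings, a factor of 2^4.86 ≈ 29.04.
143 × 29.04 ≈ 4200 index points.

approximately 4200 index points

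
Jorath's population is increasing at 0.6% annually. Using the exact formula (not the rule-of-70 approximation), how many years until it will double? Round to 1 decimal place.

t = ln(2) / ln(1 + 0.006) = 0.6931 / 0.005982 ≈ 115.86.

115.9 years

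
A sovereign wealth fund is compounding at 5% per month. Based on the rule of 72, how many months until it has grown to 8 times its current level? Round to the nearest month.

One doubling takes 72/5 = 14.40 months.
8× is 3 doublings, so 3 × 14.40 ≈ 43 months.

around 43 months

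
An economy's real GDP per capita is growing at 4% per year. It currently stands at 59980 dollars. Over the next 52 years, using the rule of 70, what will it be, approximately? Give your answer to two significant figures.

It doubles every 70/4 ≈ 17.50 years, so 52 years is 2.97 doublings.
2^2.97 ≈ 7.84; 59980 × 7.84 ≈ 470000 dollars.

around 470000 dollars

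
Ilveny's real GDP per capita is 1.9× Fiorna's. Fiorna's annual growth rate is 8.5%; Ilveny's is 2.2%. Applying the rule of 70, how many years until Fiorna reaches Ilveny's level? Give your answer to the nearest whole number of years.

The growth-rate gap is 8.5% − 2.2% = 6.3 percentage points.
So the ratio between them halves every 70/6.3 ≈ 11.11 years.
A 1.9× gap takes log₂(1.9) ≈ 0.93 halvings to close: 0.93 × 11.11 ≈ 10 years.

roughly 10 years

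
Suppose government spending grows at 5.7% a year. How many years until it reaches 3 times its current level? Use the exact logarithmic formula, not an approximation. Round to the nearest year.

20 years

t = ln(3) / ln(1 + 0.057) = 1.0986 / 0.055435 ≈ 19.82.
≈ 20 years.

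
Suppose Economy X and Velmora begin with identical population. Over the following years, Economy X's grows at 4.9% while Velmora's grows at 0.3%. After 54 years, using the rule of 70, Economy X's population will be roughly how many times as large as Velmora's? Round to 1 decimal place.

≈ 11.7 times

Rate gap = 4.9% − 0.3% = 4.6 points.
The ratio doubles every 70/4.6 ≈ 15.22 years.
54/15.22 ≈ 3.55 doublings → ratio ≈ 2^3.55 ≈ 11.7.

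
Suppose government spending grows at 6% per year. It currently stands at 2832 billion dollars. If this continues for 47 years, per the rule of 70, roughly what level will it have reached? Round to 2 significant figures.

around 46000 billion dollars

It doubles every 70/6 ≈ 11.67 years, so 47 years is 4.03 doublings.
2^4.03 ≈ 16.34; 2832 × 16.34 ≈ 46000 billion dollars.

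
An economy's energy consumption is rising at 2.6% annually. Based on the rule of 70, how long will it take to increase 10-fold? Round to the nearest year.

One doubling takes 70/2.6 = 26.92 years.
10× is log₂ 10 ≈ 3.32 doublings, so ≈ 3.32 × 26.92 = 89 years.

roughly 89 years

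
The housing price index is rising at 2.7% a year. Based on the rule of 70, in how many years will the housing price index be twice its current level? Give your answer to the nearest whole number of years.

70/2.7 ≈ 25.93, so it doubles roughly every 26 years.

approximately 26 years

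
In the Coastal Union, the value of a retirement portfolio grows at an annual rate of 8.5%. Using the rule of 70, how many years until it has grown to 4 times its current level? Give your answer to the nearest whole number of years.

At 8.5% it doubles every 70/8.5 ≈ 8.24 years.
4 = 2^2, so 2 doublings → 16 years.

roughly 16 years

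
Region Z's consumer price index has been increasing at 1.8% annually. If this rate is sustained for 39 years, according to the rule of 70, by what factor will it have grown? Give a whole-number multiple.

70/1.8 ≈ 38.89 years per doubling.
39 years fits 1 doubling: 2^1 = 2.

about 2 times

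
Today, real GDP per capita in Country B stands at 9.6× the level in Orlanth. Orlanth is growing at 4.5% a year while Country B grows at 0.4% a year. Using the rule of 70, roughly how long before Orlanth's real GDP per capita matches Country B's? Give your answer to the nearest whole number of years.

about 56 years

What matters is the difference: 4.1 pp.
Rule of 70 on the gap: the ratio halves every 70/4.1 ≈ 17.07 years.
A 9.6× gap takes log₂(9.6) ≈ 3.26 halvings to close: 3.26 × 17.07 ≈ 56 years.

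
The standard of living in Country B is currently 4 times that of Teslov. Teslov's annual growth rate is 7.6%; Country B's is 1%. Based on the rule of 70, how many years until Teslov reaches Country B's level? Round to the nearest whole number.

about 21 years

The growth-rate gap is 7.6% − 1% = 6.6 percentage points.
So the ratio between them halves every 70/6.6 ≈ 10.61 years.
A 4 times gap closes after 2 halvings: 2 × 10.61 ≈ 21 years.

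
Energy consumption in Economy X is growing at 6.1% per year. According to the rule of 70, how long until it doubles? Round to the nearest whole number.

roughly 11 years

At 6.1%, doubling takes about 70/6.1 = 11.48 years.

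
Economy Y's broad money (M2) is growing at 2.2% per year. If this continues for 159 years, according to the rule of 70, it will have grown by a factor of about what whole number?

70/2.2 ≈ 31.82 years per doubling.
159 years fits 5 doublings: 2^5 = 32.

around 32 times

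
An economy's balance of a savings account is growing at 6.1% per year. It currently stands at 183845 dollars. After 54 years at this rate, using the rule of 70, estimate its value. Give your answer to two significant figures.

It doubles every 70/6.1 ≈ 11.48 years, so 54 years is 4.70 doublings.
2^4.70 ≈ 25.99; 183845 × 25.99 ≈ 4800000 dollars.

around 4800000 dollars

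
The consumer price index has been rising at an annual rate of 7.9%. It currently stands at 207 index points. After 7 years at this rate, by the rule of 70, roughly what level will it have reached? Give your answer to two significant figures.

Doubling time ≈ 70/7.9 = 8.86 years.
7 years is 7/8.86 ≈ 0.79 doublings, a factor of 2^0.79 ≈ 1.73.
207 × 1.73 ≈ 360 index points.

roughly 360 index points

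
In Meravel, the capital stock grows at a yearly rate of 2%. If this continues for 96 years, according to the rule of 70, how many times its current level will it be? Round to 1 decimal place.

Doubling time ≈ 70/2 = 35.00 years.
96 years / 35.00 ≈ 2.74 doublings → factor 2^2.74 ≈ 6.7.

≈ 6.7 times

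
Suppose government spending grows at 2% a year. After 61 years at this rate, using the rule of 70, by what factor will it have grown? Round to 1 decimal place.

Doubling time ≈ 70/2 = 35.00 years.
61 years / 35.00 ≈ 1.74 doublings → factor 2^1.74 ≈ 3.3.

roughly 3.3 times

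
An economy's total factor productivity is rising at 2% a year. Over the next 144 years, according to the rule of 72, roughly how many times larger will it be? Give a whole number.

72/2 ≈ 36.00 years per doubling.
144 years fits 4 doublings: 2^4 = 16.

approximately 16 times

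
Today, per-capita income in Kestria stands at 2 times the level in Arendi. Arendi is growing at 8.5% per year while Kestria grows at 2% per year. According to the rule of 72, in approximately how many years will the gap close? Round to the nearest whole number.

about 11 years

Arendi gains on Kestria at 8.5% − 2% = 6.5 points a year.
At that relative rate the gap halves every 72/6.5 ≈ 11.08 years.
A 2 times gap closes after 1 halving: 1 × 11.08 ≈ 11 years.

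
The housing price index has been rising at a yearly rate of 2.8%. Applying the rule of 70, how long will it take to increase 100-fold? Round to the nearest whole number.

At 2.8% it doubles every 70/2.8 ≈ 25.00 years.
100× is log₂ 100 ≈ 6.64 doublings, so ≈ 6.64 × 25.00 = 166 years.

≈ 166 years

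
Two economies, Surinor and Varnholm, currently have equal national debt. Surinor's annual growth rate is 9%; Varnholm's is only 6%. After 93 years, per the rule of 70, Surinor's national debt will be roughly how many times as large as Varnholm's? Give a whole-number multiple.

16 times

Only the 3-point difference matters.
70/3 ≈ 23.33 years per doubling of the ratio; 93 years gives 3.99 doublings, so ≈ 16×.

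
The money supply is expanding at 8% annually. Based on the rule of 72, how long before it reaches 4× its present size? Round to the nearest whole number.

roughly 18 years

Doubling time ≈ 72/8 = 9.00 years.
4 = 2^2, so 2 doublings → 18 years.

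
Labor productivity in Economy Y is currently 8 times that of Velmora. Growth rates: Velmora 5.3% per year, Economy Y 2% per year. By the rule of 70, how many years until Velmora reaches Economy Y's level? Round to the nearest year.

roughly 64 years

Velmora gains on Economy Y at 5.3% − 2% = 3.3 points a year.
At that relative rate the gap halves every 70/3.3 ≈ 21.21 years.
An 8 times gap closes after 3 halvings: 3 × 21.21 ≈ 64 years.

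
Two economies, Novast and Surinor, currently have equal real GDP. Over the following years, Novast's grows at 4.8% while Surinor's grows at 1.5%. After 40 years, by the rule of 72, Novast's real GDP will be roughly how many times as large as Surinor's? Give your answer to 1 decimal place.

≈ 3.6 times

Novast pulls ahead at 3.3 pp per year, so the ratio doubles every 72/3.3 ≈ 21.82 years.
In 40 years that's 1.83 doublings: 2^1.83 ≈ 3.6.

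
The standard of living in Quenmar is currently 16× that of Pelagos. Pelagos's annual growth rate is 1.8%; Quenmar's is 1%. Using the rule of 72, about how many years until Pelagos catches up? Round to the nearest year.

approximately 360 years

The growth-rate gap is 1.8% − 1% = 0.8 percentage points.
So the ratio between them halves every 72/0.8 ≈ 90.00 years.
A 16× gap closes after 4 halvings: 4 × 90.00 ≈ 360 years.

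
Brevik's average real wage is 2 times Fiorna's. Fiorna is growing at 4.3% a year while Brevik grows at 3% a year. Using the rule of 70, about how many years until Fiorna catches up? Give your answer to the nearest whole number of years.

What matters is the difference: 1.3 pp.
Rule of 70 on the gap: the ratio halves every 70/1.3 ≈ 53.85 years.
A 2 times gap closes after 1 halving: 1 × 53.85 ≈ 54 years.

around 54 years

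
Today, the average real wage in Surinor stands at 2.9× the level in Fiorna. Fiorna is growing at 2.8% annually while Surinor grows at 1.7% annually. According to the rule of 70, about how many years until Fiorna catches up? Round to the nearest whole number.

around 98 years

Fiorna gains on Surinor at 2.8% − 1.7% = 1.1 points a year.
At that relative rate the gap halves every 70/1.1 ≈ 63.64 years.
A 2.9× gap takes log₂(2.9) ≈ 1.54 halvings to close: 1.54 × 63.64 ≈ 98 years.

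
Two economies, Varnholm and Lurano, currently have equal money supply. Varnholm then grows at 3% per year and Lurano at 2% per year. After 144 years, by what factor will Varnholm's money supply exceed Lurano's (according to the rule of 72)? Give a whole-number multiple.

Varnholm pulls ahead at 1 pp per year, so the ratio doubles every 72/1 ≈ 72.00 years.
In 144 years that's 2.00 doublings: 2^2.00 ≈ 4.

about 4 times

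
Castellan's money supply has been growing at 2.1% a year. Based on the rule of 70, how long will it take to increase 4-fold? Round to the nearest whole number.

One doubling takes 70/2.1 = 33.33 years.
4× is 2 doublings, so 2 × 33.33 ≈ 67 years.

≈ 67 years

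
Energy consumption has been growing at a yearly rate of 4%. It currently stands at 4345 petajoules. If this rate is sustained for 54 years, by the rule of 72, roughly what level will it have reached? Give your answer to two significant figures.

Doubling time ≈ 72/4 = 18.00 years.
54 years is 54/18.00 ≈ 3.00 doublings, a factor of 2^3.00 ≈ 8.00.
4345 × 8.00 ≈ 35000 petajoules.

about 35000 petajoules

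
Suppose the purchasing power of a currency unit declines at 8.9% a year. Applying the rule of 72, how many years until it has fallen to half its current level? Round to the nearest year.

Halving time ≈ 72 / 8.9 = 8.09 → 8 years.

approximately 8 years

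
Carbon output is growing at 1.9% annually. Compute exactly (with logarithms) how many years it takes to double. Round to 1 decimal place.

36.8 years

t = ln(2) / ln(1 + 0.019) = 0.6931 / 0.018822 ≈ 36.82.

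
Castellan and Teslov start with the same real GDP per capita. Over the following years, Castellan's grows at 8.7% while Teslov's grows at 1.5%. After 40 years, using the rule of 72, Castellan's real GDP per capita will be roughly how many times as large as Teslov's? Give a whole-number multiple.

16 times

Rate gap = 8.7% − 1.5% = 7.2 points.
The ratio doubles every 72/7.2 ≈ 10.00 years.
40/10.00 ≈ 4.00 doublings → ratio ≈ 2^4.00 ≈ 16.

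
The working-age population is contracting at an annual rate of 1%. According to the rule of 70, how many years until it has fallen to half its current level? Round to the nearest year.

around 70 years

Falling at 1%, it halves about every 70/1 = 70.00 years.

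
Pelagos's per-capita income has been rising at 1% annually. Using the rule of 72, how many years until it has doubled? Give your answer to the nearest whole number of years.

Doubling time ≈ 72 / 1 = 72.00 years.

approximately 72 years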